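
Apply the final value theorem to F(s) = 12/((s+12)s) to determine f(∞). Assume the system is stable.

f(∞) = lim_{s→0} sF(s) = lim_{s→0} 12/(s+12) = 1

Final answer: 1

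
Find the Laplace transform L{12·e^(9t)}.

L{e^(at)} = 1/(s-a), so L{e^(9t)} = 1/(s-9). Then L{12·e^(9t)} = 12/(s-9)

Final answer: 12/(s-9)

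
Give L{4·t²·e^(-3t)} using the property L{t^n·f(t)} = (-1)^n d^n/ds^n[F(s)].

L{e^(-3t)} = 1/(s+3). d/ds[1/(s+3)] = -1/(s+3)². d²/ds²[1/(s+3)] = 2/(s+3)³. So L{t²·e^(-3t)} = (-1)² · 2/(s+3)³ = 2/(s+3)³. Then L{4·t²·e^(-3t)} = 4·2/(s+3)³ = 8/(s+3)³

Final answer: 8/(s+3)³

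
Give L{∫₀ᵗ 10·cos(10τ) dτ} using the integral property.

L{∫₀ᵗ f(τ)dτ} = F(s)/s with F(s) = 10s/(s² + 100), so the result is (10s/(s² + 100))/s = 10/(s² + 100)

Final answer: 10/(s² + 100)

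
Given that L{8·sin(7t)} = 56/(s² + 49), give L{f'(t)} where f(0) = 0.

L{f'(t)} = s·F(s) - f(0) = s·56/(s² + 49) - 0 = 56s/(s² + 49)

Final answer: 56s/(s² + 49)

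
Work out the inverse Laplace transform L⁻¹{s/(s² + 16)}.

L⁻¹{s/(s² + 16)} = cos(4t)

Final answer: cos(4t)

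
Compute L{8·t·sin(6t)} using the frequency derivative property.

L{sin(6t)} = 6/(s² + 36). By L{t·f(t)} = -F'(s): -d/ds[6/(s² + 36)] = -(6)·(-2s)/(s² + 36)² = 12s/(s² + 36)². Then L{8·t·sin(6t)} = 8·12s/(s² + 36)² = 96s/(s² + 36)²

Final answer: 96s/(s² + 36)²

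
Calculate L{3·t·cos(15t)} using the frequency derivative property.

L{cos(15t)} = s/(s² + 225). Derivative: d/ds[s/(s² + 225)] = [(s² + 225) - s·2s]/(s² + 225)² = (225 - s²)/(s² + 225)². So L{t·cos(15t)} = -F'(s) = (s² - 225)/(s² + 225)². Then L{3·t·cos(15t)} = 3·(s² - 225)/(s² + 225)²

Final answer: 3·(s² - 225)/(s² + 225)²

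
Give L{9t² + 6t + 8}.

L{9t² + 6t + 8} = 9·2/s³ + 6/s² + 8/s = 18/s³ + 6/s² + 8/s

Final answer: 18/s³ + 6/s² + 8/s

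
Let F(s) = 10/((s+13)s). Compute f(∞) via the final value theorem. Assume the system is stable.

f(∞) = lim_{s→0} sF(s) = lim_{s→0} 10/(s+13) = 10/13

Final answer: 10/13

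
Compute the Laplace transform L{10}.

L{10} = 10 · L{1} = 10/s

Final answer: 10/s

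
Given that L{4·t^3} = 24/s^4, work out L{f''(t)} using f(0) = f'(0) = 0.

L{f''(t)} = s²F(s) - sf(0) - f'(0) = s²·24/s^4 - 0 - 0 = 24/s^2

Final answer: 24/s^2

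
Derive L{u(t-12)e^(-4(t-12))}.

u(t-a)f(t-a) with f(t)=e^(-4t). L{e^(-4t)} = 1/(s+4). By time shift: e^(-12s)/(s+4)

Final answer: e^(-12s)/(s+4)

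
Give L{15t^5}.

L{t^n} = n!/s^(n+1). So L{15t^5} = 15·5!/s^6 = 1800/s^6

Final answer: 1800/s^6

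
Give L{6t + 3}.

L{6t + 3} = 6·L{t} + 3·L{1} = 6/s² + 3/s

Final answer: 6/s² + 3/s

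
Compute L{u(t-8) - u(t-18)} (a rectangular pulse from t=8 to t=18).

L{u(t-a)} = e^(-as)/s. L{u(t-8) - u(t-18)} = (e^(-8s) - e^(-18s))/s

Final answer: (e^(-8s) - e^(-18s))/s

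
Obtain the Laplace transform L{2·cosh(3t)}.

L{cosh(ωt)} = s/(s² - ω²), so L{cosh(3t)} = s/(s² - 9). Then L{2·cosh(3t)} = 2·s/(s² - 9) = 2s/(s² - 9)

Final answer: 2s/(s² - 9)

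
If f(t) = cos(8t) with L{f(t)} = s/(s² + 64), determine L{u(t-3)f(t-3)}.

Time shift theorem: L{u(t-a)f(t-a)} = e^(-as)F(s). Here a=3, F(s) = s/(s² + 64), so L{u(t-3)f(t-3)} = e^(-3s)·s/(s² + 64)

Final answer: e^(-3s)·s/(s² + 64)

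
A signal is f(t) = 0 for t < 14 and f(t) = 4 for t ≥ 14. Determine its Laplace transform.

f(t) = 4·u(t-14). L{u(t-14)} = e^(-14s)/s, so L{f(t)} = 4·e^(-14s)/s

Final answer: 4·e^(-14s)/s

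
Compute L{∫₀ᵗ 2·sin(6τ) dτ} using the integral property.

L{∫₀ᵗ f(τ)dτ} = F(s)/s with F(s) = 12/(s² + 36), so the result is (12/(s² + 36))/s = 12/(s(s² + 36))

Final answer: 12/(s(s² + 36))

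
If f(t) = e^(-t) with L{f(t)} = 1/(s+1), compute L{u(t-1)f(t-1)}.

Time shift theorem: L{u(t-a)f(t-a)} = e^(-as)F(s). Here a=1, F(s) = 1/(s+1), so L{u(t-1)f(t-1)} = e^(-s)·1/(s+1)

Final answer: e^(-s)·1/(s+1)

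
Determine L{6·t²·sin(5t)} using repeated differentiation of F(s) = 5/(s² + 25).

F(s) = 5/(s² + 25). F'(s) = -10s/(s² + 25)². F''(s) = -10(25 - 3s²)/(s² + 25)³ = (30s² - 250)/(s² + 25)³. So L{t²·sin(5t)} = (-1)² F''(s) = (30s² - 250)/(s² + 25)³. Then L{6·t²·sin(5t)} = 6·(30s² - 250)/(s² + 25)³ = (180s² - 1500)/(s² + 25)³

Final answer: (180s² - 1500)/(s² + 25)³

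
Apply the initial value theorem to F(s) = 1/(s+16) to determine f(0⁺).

f(0⁺) = lim_{s→∞} s·1/(s+16) = lim_{s→∞} s/(s+16) = 1

Final answer: 1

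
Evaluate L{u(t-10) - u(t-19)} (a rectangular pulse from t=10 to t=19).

L{u(t-a)} = e^(-as)/s. L{u(t-10) - u(t-19)} = (e^(-10s) - e^(-19s))/s

Final answer: (e^(-10s) - e^(-19s))/s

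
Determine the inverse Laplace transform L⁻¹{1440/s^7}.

L⁻¹{n!/s^(n+1)} = t^n with n=6. So L⁻¹{720/s^7} = t^6, and L⁻¹{1440/s^7} = (1440/720)·t^6 = 2·t^6

Final answer: 2·t^6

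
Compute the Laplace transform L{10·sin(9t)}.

L{sin(ωt)} = ω/(s² + ω²), so L{sin(9t)} = 9/(s² + 81). Then L{10·sin(9t)} = 10·9/(s² + 81) = 90/(s² + 81)

Final answer: 90/(s² + 81)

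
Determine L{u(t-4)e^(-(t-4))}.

u(t-a)f(t-a) with f(t)=e^(-t). L{e^(-t)} = 1/(s+1). By time shift: e^(-4s)/(s+1)

Final answer: e^(-4s)/(s+1)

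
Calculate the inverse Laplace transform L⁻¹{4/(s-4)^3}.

L⁻¹{n!/(s-a)^(n+1)} = t^n·e^(at) with n=2, a=4. So L⁻¹{2/(s-4)^3} = t^2·e^(4t), and L⁻¹{4/(s-4)^3} = (4/2)·t^2·e^(4t) = 2·t^2·e^(4t)

Final answer: 2·t^2·e^(4t)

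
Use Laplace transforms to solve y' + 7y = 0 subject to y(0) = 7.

L{y'} + 7L{y} = 0. sY - 7 + 7Y = 0. Y(s+7) = 7. Y = 7/(s+7)

Final answer: y(t) = 7e^(-7t)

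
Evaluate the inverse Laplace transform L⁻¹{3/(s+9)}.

L⁻¹{1/(s-a)} = e^(at), so L⁻¹{1/(s+9)} = e^(-9t), and L⁻¹{3/(s+9)} = 3·e^(-9t)

Final answer: 3·e^(-9t)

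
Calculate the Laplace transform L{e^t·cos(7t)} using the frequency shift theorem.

Frequency shift: L{e^(at)f(t)} = F(s-a). L{e^t·cos(7t)} = (s-1)/((s-1)² + 49)

Final answer: (s-1)/((s-1)² + 49)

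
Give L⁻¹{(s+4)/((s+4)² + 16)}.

Using frequency shift: L⁻¹{(s-a)/((s-a)² + b²)} = e^(at)cos(bt). Here a=-4, b=4

Final answer: e^(-4t)·cos(4t)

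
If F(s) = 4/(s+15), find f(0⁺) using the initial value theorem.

f(0⁺) = lim_{s→∞} s·4/(s+15) = lim_{s→∞} 4s/(s+15) = 4

Final answer: 4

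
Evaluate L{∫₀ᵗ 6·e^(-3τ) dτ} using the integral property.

L{∫₀ᵗ f(τ)dτ} = F(s)/s with F(s) = 6/(s+3), so L{∫₀ᵗ 6·e^(-3τ) dτ} = 6/(s(s+3))

Final answer: 6/(s(s+3))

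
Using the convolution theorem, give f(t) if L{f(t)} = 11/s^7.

11/s^7 = (11/s)·(1/s^6) = L{11}·L{t^5/120}. By convolution, f(t) = 11*t^5/120 = ∫₀ᵗ 11·τ^5/120 dτ = 11·t^6/720

Final answer: 11·t^6/720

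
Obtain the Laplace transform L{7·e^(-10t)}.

L{e^(at)} = 1/(s-a), so L{e^(-10t)} = 1/(s+10). Then L{7·e^(-10t)} = 7/(s+10)

Final answer: 7/(s+10)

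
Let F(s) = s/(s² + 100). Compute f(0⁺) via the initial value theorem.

f(0⁺) = lim_{s→∞} s·s/(s² + 100) = lim_{s→∞} s²/(s² + 100) = 1

Final answer: 1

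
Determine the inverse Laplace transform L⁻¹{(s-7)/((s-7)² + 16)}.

Using frequency shift, L⁻¹{(s-7)/((s-7)² + 16)} = e^(7t)·cos(4t)

Final answer: e^(7t)·cos(4t)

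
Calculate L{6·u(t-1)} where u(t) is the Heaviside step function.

L{u(t-a)} = e^(-as)/s. Here a=1, so L{u(t-1)} = e^(-s)/s, and L{6·u(t-1)} = 6·e^(-s)/s

Final answer: 6·e^(-s)/s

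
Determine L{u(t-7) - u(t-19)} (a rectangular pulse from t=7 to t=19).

L{u(t-a)} = e^(-as)/s. L{u(t-7) - u(t-19)} = (e^(-7s) - e^(-19s))/s

Final answer: (e^(-7s) - e^(-19s))/s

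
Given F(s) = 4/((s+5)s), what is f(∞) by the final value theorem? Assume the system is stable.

f(∞) = lim_{s→0} sF(s) = lim_{s→0} 4/(s+5) = 4/5

Final answer: 4/5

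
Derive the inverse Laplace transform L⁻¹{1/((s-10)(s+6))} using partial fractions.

Decompose: A/(s-10) + B/(s+6). A = 1/16, B = -1/16. f(t) = (e^(10t) - e^(-6t))/16

Final answer: (e^(10t) - e^(-6t))/16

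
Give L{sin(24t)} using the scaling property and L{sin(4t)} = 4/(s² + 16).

Using L{f(at)} = (1/a)F(s/a) with a=6: L{sin(24t)} = (1/6) · 4/((s/6)² + 16) = (1/6) · 4·36/(s² + 576) = 24/(s² + 576)

Final answer: 24/(s² + 576)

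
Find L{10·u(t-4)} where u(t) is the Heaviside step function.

L{u(t-a)} = e^(-as)/s. Here a=4, so L{u(t-4)} = e^(-4s)/s, and L{10·u(t-4)} = 10·e^(-4s)/s

Final answer: 10·e^(-4s)/s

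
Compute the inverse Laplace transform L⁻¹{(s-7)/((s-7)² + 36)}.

Using frequency shift, L⁻¹{(s-7)/((s-7)² + 36)} = e^(7t)·cos(6t)

Final answer: e^(7t)·cos(6t)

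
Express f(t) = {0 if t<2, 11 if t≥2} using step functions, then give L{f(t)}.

f(t) = 11·u(t-2). L{u(t-2)} = e^(-2s)/s, so L{f(t)} = 11·e^(-2s)/s

Final answer: 11·e^(-2s)/s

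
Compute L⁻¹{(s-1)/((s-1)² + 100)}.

Using frequency shift: L⁻¹{(s-a)/((s-a)² + b²)} = e^(at)cos(bt). Here a=1, b=10

Final answer: e^t·cos(10t)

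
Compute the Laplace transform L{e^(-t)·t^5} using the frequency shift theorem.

L{e^(at)·t^n} = n!/(s-a)^(n+1), so L{e^(-t)·t^5} = 120/(s+1)^6

Final answer: 120/(s+1)^6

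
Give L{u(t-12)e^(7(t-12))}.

u(t-a)f(t-a) with f(t)=e^(7t). L{e^(7t)} = 1/(s-7). By time shift: e^(-12s)/(s-7)

Final answer: e^(-12s)/(s-7)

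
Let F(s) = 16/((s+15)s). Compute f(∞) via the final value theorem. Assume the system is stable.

f(∞) = lim_{s→0} sF(s) = lim_{s→0} 16/(s+15) = 16/15

Final answer: 16/15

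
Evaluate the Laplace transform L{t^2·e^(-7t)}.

L{t^n·e^(at)} = n!/(s-a)^(n+1), so L{t^2·e^(-7t)} = 2/(s+7)^3

Final answer: 2/(s+7)^3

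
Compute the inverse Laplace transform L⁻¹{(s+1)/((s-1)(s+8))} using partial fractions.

Using partial fractions, f(t) = (2e^t + 7e^(-8t))/9

Final answer: (2e^t + 7e^(-8t))/9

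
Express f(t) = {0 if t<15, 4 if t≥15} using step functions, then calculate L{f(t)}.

f(t) = 4·u(t-15). L{u(t-15)} = e^(-15s)/s, so L{f(t)} = 4·e^(-15s)/s

Final answer: 4·e^(-15s)/s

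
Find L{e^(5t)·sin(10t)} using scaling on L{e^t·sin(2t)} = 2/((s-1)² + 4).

Scaling with a=5: L{e^(5t)·sin(10t)} = (1/5) · 2/((s/5-1)² + 4). Simplifying: 10/((s-5)² + 100)

Final answer: 10/((s-5)² + 100)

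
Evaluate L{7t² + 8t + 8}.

L{7t² + 8t + 8} = 7·2/s³ + 8/s² + 8/s = 14/s³ + 8/s² + 8/s

Final answer: 14/s³ + 8/s² + 8/s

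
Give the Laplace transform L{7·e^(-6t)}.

L{e^(at)} = 1/(s-a), so L{e^(-6t)} = 1/(s+6). Then L{7·e^(-6t)} = 7/(s+6)

Final answer: 7/(s+6)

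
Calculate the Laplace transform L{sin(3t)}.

L{sin(ωt)} = ω/(s² + ω²), so L{sin(3t)} = 3/(s² + 9)

Final answer: 3/(s² + 9)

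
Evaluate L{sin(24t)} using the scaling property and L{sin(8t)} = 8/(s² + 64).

Using L{f(at)} = (1/a)F(s/a) with a=3: L{sin(24t)} = (1/3) · 8/((s/3)² + 64) = (1/3) · 8·9/(s² + 576) = 24/(s² + 576)

Final answer: 24/(s² + 576)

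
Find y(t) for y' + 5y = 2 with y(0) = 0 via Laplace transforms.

sY + 5Y = 2/s. Y = 2/(s(s+5)). Partial fractions: Y = 2/5/s - 2/5/(s+5)

Final answer: y(t) = 2/5(1 - e^(-5t))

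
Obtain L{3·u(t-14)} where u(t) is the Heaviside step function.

L{u(t-a)} = e^(-as)/s. Here a=14, so L{u(t-14)} = e^(-14s)/s, and L{3·u(t-14)} = 3·e^(-14s)/s

Final answer: 3·e^(-14s)/s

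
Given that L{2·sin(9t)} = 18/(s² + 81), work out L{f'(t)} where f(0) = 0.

L{f'(t)} = s·F(s) - f(0) = s·18/(s² + 81) - 0 = 18s/(s² + 81)

Final answer: 18s/(s² + 81)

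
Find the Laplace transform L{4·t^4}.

L{t^n} = n!/s^(n+1), so L{t^4} = 24/s^5. Then L{4·t^4} = 4·24/s^5 = 96/s^5

Final answer: 96/s^5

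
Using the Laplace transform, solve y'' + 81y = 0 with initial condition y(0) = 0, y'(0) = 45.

L{y''} + 81L{y} = 0. s²Y - 0 - 45 + 81Y = 0. Y(s² + 81) = 45. Y = (45)/(s² + 81). Inverting: y(t) = 5sin(9t)

Final answer: y(t) = 5sin(9t)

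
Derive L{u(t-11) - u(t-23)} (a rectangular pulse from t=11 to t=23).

L{u(t-a)} = e^(-as)/s. L{u(t-11) - u(t-23)} = (e^(-11s) - e^(-23s))/s

Final answer: (e^(-11s) - e^(-23s))/s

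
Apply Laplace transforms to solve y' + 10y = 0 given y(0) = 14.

L{y'} + 10L{y} = 0. sY - 14 + 10Y = 0. Y(s+10) = 14. Y = 14/(s+10)

Final answer: y(t) = 14e^(-10t)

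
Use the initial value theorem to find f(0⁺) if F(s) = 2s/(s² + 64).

f(0⁺) = lim_{s→∞} s·2s/(s² + 64) = lim_{s→∞} 2s²/(s² + 64) = 2

Final answer: 2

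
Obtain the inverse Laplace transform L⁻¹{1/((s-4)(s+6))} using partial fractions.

Decompose: A/(s-4) + B/(s+6). A = 1/10, B = -1/10. f(t) = (e^(4t) - e^(-6t))/10

Final answer: (e^(4t) - e^(-6t))/10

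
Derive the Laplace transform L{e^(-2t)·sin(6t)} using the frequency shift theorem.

Frequency shift: L{e^(at)f(t)} = F(s-a). L{e^(-2t)·sin(6t)} = 6/((s+2)² + 36)

Final answer: 6/((s+2)² + 36)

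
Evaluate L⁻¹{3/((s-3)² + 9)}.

Form: b/((s-a)² + b²) → e^(at)sin(bt). With a=3, b=3

Final answer: e^(3t)·sin(3t)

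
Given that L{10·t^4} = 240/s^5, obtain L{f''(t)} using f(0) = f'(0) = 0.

L{f''(t)} = s²F(s) - sf(0) - f'(0) = s²·240/s^5 - 0 - 0 = 240/s^3

Final answer: 240/s^3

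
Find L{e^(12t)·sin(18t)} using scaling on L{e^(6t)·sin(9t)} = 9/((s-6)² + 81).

Scaling with a=2: L{e^(12t)·sin(18t)} = (1/2) · 9/((s/2-6)² + 81). Simplifying: 18/((s-12)² + 324)

Final answer: 18/((s-12)² + 324)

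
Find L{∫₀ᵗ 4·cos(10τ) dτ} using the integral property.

L{∫₀ᵗ f(τ)dτ} = F(s)/s with F(s) = 4s/(s² + 100), so the result is (4s/(s² + 100))/s = 4/(s² + 100)

Final answer: 4/(s² + 100)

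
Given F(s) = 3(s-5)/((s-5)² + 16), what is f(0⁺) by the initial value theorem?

f(0⁺) = lim_{s→∞} sF(s) = lim_{s→∞} 3s(s-5)/((s-5)² + 16) = 3

Final answer: 3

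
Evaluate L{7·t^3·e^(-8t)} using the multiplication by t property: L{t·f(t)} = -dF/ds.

Using L{t^n·e^(at)} = n!/(s-a)^(n+1), L{t^3·e^(-8t)} = 6/(s+8)^4, so L{7·t^3·e^(-8t)} = 7·6/(s+8)^4 = 42/(s+8)^4

Final answer: 42/(s+8)^4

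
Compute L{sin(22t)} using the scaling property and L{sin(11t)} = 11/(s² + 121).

Using L{f(at)} = (1/a)F(s/a) with a=2: L{sin(22t)} = (1/2) · 11/((s/2)² + 121) = (1/2) · 11·4/(s² + 484) = 22/(s² + 484)

Final answer: 22/(s² + 484)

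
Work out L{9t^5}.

L{t^n} = n!/s^(n+1). So L{9t^5} = 9·5!/s^6 = 1080/s^6

Final answer: 1080/s^6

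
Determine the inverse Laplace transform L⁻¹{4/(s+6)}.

L⁻¹{1/(s-a)} = e^(at), so L⁻¹{1/(s+6)} = e^(-6t), and L⁻¹{4/(s+6)} = 4·e^(-6t)

Final answer: 4·e^(-6t)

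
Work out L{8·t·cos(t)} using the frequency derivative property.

L{cos(t)} = s/(s² + 1). Derivative: d/ds[s/(s² + 1)] = [(s² + 1) - s·2s]/(s² + 1)² = (1 - s²)/(s² + 1)². So L{t·cos(t)} = -F'(s) = (s² - 1)/(s² + 1)². Then L{8·t·cos(t)} = 8·(s² - 1)/(s² + 1)²

Final answer: 8·(s² - 1)/(s² + 1)²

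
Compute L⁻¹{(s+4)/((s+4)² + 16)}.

Using frequency shift: L⁻¹{(s-a)/((s-a)² + b²)} = e^(at)cos(bt). Here a=-4, b=4

Final answer: e^(-4t)·cos(4t)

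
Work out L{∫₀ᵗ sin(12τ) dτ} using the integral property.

L{∫₀ᵗ f(τ)dτ} = F(s)/s with F(s) = 12/(s² + 144), so the result is (12/(s² + 144))/s = 12/(s(s² + 144))

Final answer: 12/(s(s² + 144))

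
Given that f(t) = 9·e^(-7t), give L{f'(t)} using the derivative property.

f(0) = 9, F(s) = 9/(s+7). L{f'(t)} = s·F(s) - f(0) = 9s/(s+7) - 9 = (9s - 9(s+7))/(s+7) = -63/(s+7)

Final answer: -63/(s+7)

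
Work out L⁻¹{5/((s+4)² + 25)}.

Form: b/((s-a)² + b²) → e^(at)sin(bt). With a=-4, b=5

Final answer: e^(-4t)·sin(5t)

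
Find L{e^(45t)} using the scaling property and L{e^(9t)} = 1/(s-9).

Using L{f(at)} = (1/a)F(s/a) with a=5 and f(t) = e^(9t): L{e^(45t)} = (1/5) · 1/((s/5)-9) = (1/5) · 5/(s-45) = 1/(s-45)

Final answer: 1/(s-45)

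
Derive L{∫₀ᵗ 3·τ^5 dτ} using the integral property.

L{∫₀ᵗ f(τ)dτ} = F(s)/s with f(t) = 3t^5. F(s) = 360/s^6, so L{∫₀ᵗ 3·τ^5 dτ} = (360/s^6)/s = 360/s^7. (Check: ∫₀ᵗ 3·τ^5 dτ = 3t^6/6.)

Final answer: 360/s^7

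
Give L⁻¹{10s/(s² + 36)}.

This is the form c·s/(s² + a²) with a = 6, c = 10. L⁻¹ = 10·cos(6t)

Final answer: 10·cos(6t)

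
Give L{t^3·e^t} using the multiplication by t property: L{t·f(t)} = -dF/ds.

Using L{t^n·e^(at)} = n!/(s-a)^(n+1), L{t^3·e^t} = 6/(s-1)^4

Final answer: 6/(s-1)^4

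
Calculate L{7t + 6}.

L{7t + 6} = 7·L{t} + 6·L{1} = 7/s² + 6/s

Final answer: 7/s² + 6/s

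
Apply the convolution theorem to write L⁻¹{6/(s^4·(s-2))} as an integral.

6/(s^4·(s-2)) = (6/s^4)·(1/(s-2)) = L{t^3}·L{e^(2t)}. So f(t) = t^3*e^(2t) = ∫₀ᵗ τ^3·e^(2(t-τ)) dτ

Final answer: ∫₀ᵗ τ^3·e^(2(t-τ)) dτ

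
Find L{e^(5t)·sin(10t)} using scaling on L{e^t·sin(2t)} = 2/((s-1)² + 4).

Scaling with a=5: L{e^(5t)·sin(10t)} = (1/5) · 2/((s/5-1)² + 4). Simplifying: 10/((s-5)² + 100)

Final answer: 10/((s-5)² + 100)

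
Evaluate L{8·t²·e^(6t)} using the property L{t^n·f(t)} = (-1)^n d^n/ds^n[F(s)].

L{e^(6t)} = 1/(s-6). d/ds[1/(s-6)] = -1/(s-6)². d²/ds²[1/(s-6)] = 2/(s-6)³. So L{t²·e^(6t)} = (-1)² · 2/(s-6)³ = 2/(s-6)³. Then L{8·t²·e^(6t)} = 8·2/(s-6)³ = 16/(s-6)³

Final answer: 16/(s-6)³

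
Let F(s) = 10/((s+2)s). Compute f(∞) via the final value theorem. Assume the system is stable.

f(∞) = lim_{s→0} sF(s) = lim_{s→0} 10/(s+2) = 5

Final answer: 5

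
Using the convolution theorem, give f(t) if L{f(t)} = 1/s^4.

1/s^4 = (1/s)·(1/s^3) = L{1}·L{t^2/2}. By convolution, f(t) = 1*t^2/2 = ∫₀ᵗ 1·τ^2/2 dτ = t^3/6

Final answer: t^3/6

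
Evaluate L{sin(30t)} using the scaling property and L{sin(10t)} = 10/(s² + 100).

Using L{f(at)} = (1/a)F(s/a) with a=3: L{sin(30t)} = (1/3) · 10/((s/3)² + 100) = (1/3) · 10·9/(s² + 900) = 30/(s² + 900)

Final answer: 30/(s² + 900)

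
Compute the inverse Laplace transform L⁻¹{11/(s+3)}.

L⁻¹{1/(s-a)} = e^(at), so L⁻¹{1/(s+3)} = e^(-3t), and L⁻¹{11/(s+3)} = 11·e^(-3t)

Final answer: 11·e^(-3t)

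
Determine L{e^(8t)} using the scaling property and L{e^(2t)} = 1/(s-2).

Using L{f(at)} = (1/a)F(s/a) with a=4 and f(t) = e^(2t): L{e^(8t)} = (1/4) · 1/((s/4)-2) = (1/4) · 4/(s-8) = 1/(s-8)

Final answer: 1/(s-8)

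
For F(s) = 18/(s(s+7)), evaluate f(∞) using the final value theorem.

f(∞) = lim_{s→0} s·18/(s(s+7)) = lim_{s→0} 18/(s+7) = 18/7 = 18/7

Final answer: 18/7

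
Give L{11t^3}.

L{t^n} = n!/s^(n+1). So L{11t^3} = 11·3!/s^4 = 66/s^4

Final answer: 66/s^4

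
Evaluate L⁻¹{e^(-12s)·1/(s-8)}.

L⁻¹{1/(s-8)} = e^(8t). By the time shift theorem, L⁻¹{e^(-as)F(s)} = u(t-a)f(t-a) with a=12, so L⁻¹{e^(-12s)·1/(s-8)} = u(t-12)·e^(8(t-12))

Final answer: u(t-12)·e^(8(t-12))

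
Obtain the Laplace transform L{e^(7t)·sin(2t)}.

L{e^(at)·sin(ωt)} = ω/((s-a)² + ω²), so L{e^(7t)·sin(2t)} = 2/((s-7)² + 4)

Final answer: 2/((s-7)² + 4)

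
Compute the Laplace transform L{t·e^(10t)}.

L{t^n·e^(at)} = n!/(s-a)^(n+1), so L{t·e^(10t)} = 1/(s-10)^2

Final answer: 1/(s-10)^2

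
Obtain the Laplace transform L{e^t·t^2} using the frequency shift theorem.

L{e^(at)·t^n} = n!/(s-a)^(n+1), so L{e^t·t^2} = 2/(s-1)^3

Final answer: 2/(s-1)^3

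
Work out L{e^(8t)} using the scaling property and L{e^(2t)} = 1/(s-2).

Using L{f(at)} = (1/a)F(s/a) with a=4 and f(t) = e^(2t): L{e^(8t)} = (1/4) · 1/((s/4)-2) = (1/4) · 4/(s-8) = 1/(s-8)

Final answer: 1/(s-8)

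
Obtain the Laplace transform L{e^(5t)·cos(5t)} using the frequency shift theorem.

Frequency shift: L{e^(at)f(t)} = F(s-a). L{e^(5t)·cos(5t)} = (s-5)/((s-5)² + 25)

Final answer: (s-5)/((s-5)² + 25)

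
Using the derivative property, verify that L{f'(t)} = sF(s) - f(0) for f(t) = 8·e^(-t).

f'(t) = -8e^(-t). Direct: L{f'(t)} = -8/(s+1). Property: s·8/(s+1) - 8 = (8s - 8(s+1))/(s+1) = -8/(s+1). ✓

Final answer: -8/(s+1)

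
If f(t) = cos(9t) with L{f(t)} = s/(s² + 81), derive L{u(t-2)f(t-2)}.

Time shift theorem: L{u(t-a)f(t-a)} = e^(-as)F(s). Here a=2, F(s) = s/(s² + 81), so L{u(t-2)f(t-2)} = e^(-2s)·s/(s² + 81)

Final answer: e^(-2s)·s/(s² + 81)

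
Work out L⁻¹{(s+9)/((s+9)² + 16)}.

Using frequency shift: L⁻¹{(s-a)/((s-a)² + b²)} = e^(at)cos(bt). Here a=-9, b=4

Final answer: e^(-9t)·cos(4t)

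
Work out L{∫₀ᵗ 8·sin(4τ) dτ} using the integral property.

L{∫₀ᵗ f(τ)dτ} = F(s)/s with F(s) = 32/(s² + 16), so the result is (32/(s² + 16))/s = 32/(s(s² + 16))

Final answer: 32/(s(s² + 16))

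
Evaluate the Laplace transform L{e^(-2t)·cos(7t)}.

L{e^(at)·cos(ωt)} = (s-a)/((s-a)² + ω²), so L{e^(-2t)·cos(7t)} = (s+2)/((s+2)² + 49)

Final answer: (s+2)/((s+2)² + 49)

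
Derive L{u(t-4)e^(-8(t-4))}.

u(t-a)f(t-a) with f(t)=e^(-8t). L{e^(-8t)} = 1/(s+8). By time shift: e^(-4s)/(s+8)

Final answer: e^(-4s)/(s+8)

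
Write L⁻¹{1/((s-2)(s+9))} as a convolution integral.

1/((s-2)(s+9)) = (1/(s-2))·(1/(s+9)) = L{e^(2t)}·L{e^(-9t)}. So f(t) = e^(2t)*e^(-9t) = ∫₀ᵗ e^(2τ)·e^(-9(t-τ)) dτ

Final answer: ∫₀ᵗ e^(2τ)·e^(-9(t-τ)) dτ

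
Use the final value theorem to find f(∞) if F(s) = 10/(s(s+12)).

f(∞) = lim_{s→0} s·10/(s(s+12)) = lim_{s→0} 10/(s+12) = 10/12 = 5/6

Final answer: 5/6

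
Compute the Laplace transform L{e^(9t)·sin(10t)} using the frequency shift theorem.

Frequency shift: L{e^(at)f(t)} = F(s-a). L{e^(9t)·sin(10t)} = 10/((s-9)² + 100)

Final answer: 10/((s-9)² + 100)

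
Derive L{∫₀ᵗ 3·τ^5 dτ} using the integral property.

L{∫₀ᵗ f(τ)dτ} = F(s)/s with f(t) = 3t^5. F(s) = 360/s^6, so L{∫₀ᵗ 3·τ^5 dτ} = (360/s^6)/s = 360/s^7. (Check: ∫₀ᵗ 3·τ^5 dτ = 3t^6/6.)

Final answer: 360/s^7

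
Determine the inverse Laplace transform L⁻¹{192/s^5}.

L⁻¹{n!/s^(n+1)} = t^n with n=4. So L⁻¹{24/s^5} = t^4, and L⁻¹{192/s^5} = (192/24)·t^4 = 8·t^4

Final answer: 8·t^4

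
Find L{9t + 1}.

L{9t + 1} = 9·L{t} + L{1} = 9/s² + 1/s

Final answer: 9/s² + 1/s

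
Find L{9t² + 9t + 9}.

L{9t² + 9t + 9} = 9·2/s³ + 9/s² + 9/s = 18/s³ + 9/s² + 9/s

Final answer: 18/s³ + 9/s² + 9/s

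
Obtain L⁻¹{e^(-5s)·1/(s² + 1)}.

L⁻¹{1/(s² + 1)} = sin(t). By the time shift theorem, L⁻¹{e^(-as)F(s)} = u(t-a)f(t-a) with a=5, so L⁻¹{e^(-5s)·1/(s² + 1)} = u(t-5)·sin((t-5))

Final answer: u(t-5)·sin((t-5))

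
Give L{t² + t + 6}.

L{t² + t + 6} = 2/s³ + 1/s² + 6/s = 2/s³ + 1/s² + 6/s

Final answer: 2/s³ + 1/s² + 6/s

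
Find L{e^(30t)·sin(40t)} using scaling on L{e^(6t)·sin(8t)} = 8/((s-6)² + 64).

Scaling with a=5: L{e^(30t)·sin(40t)} = (1/5) · 8/((s/5-6)² + 64). Simplifying: 40/((s-30)² + 1600)

Final answer: 40/((s-30)² + 1600)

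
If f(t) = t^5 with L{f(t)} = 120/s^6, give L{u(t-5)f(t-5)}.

Time shift theorem: L{u(t-a)f(t-a)} = e^(-as)F(s). Here a=5, F(s) = 120/s^6, so L{u(t-5)f(t-5)} = e^(-5s)·120/s^6

Final answer: e^(-5s)·120/s^6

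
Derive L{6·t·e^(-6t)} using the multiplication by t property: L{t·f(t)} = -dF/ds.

Using L{t^n·e^(at)} = n!/(s-a)^(n+1), L{t·e^(-6t)} = 1/(s+6)^2, so L{6·t·e^(-6t)} = 6·1/(s+6)^2 = 6/(s+6)^2

Final answer: 6/(s+6)^2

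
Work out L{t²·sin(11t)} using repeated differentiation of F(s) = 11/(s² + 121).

F(s) = 11/(s² + 121). F'(s) = -22s/(s² + 121)². F''(s) = -22(121 - 3s²)/(s² + 121)³ = (66s² - 2662)/(s² + 121)³. So L{t²·sin(11t)} = (-1)² F''(s) = (66s² - 2662)/(s² + 121)³

Final answer: (66s² - 2662)/(s² + 121)³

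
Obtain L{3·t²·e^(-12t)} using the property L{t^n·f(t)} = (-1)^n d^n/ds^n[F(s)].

L{e^(-12t)} = 1/(s+12). d/ds[1/(s+12)] = -1/(s+12)². d²/ds²[1/(s+12)] = 2/(s+12)³. So L{t²·e^(-12t)} = (-1)² · 2/(s+12)³ = 2/(s+12)³. Then L{3·t²·e^(-12t)} = 3·2/(s+12)³ = 6/(s+12)³

Final answer: 6/(s+12)³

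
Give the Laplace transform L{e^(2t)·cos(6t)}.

L{e^(at)·cos(ωt)} = (s-a)/((s-a)² + ω²), so L{e^(2t)·cos(6t)} = (s-2)/((s-2)² + 36)

Final answer: (s-2)/((s-2)² + 36)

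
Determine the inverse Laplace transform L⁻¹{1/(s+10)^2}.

L⁻¹{n!/(s-a)^(n+1)} = t^n·e^(at) with n=1, a=-10. So L⁻¹{1/(s+10)^2} = t·e^(-10t)

Final answer: t·e^(-10t)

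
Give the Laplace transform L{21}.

L{21} = 21 · L{1} = 21/s

Final answer: 21/s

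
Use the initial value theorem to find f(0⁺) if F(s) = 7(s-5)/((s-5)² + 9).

f(0⁺) = lim_{s→∞} sF(s) = lim_{s→∞} 7s(s-5)/((s-5)² + 9) = 7

Final answer: 7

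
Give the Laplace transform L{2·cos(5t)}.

L{cos(ωt)} = s/(s² + ω²), so L{cos(5t)} = s/(s² + 25). Then L{2·cos(5t)} = 2·s/(s² + 25) = 2s/(s² + 25)

Final answer: 2s/(s² + 25)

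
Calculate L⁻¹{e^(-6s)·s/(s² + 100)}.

L⁻¹{s/(s² + 100)} = cos(10t). By the time shift theorem, L⁻¹{e^(-as)F(s)} = u(t-a)f(t-a) with a=6, so L⁻¹{e^(-6s)·s/(s² + 100)} = u(t-6)·cos(10(t-6))

Final answer: u(t-6)·cos(10(t-6))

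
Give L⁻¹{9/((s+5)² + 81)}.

Form: b/((s-a)² + b²) → e^(at)sin(bt). With a=-5, b=9

Final answer: e^(-5t)·sin(9t)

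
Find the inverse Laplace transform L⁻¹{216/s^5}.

L⁻¹{n!/s^(n+1)} = t^n with n=4. So L⁻¹{24/s^5} = t^4, and L⁻¹{216/s^5} = (216/24)·t^4 = 9·t^4

Final answer: 9·t^4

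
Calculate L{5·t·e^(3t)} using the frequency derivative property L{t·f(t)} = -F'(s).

L{e^(3t)} = 1/(s-3). By frequency derivative: L{t·e^(3t)} = -d/ds[1/(s-3)] = -(-1)/(s-3)² = 1/(s-3)². Then L{5·t·e^(3t)} = 5·1/(s-3)² = 5/(s-3)²

Final answer: 5/(s-3)²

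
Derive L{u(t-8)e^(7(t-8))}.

u(t-a)f(t-a) with f(t)=e^(7t). L{e^(7t)} = 1/(s-7). By time shift: e^(-8s)/(s-7)

Final answer: e^(-8s)/(s-7)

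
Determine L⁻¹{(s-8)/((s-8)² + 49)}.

Using frequency shift: L⁻¹{(s-a)/((s-a)² + b²)} = e^(at)cos(bt). Here a=8, b=7

Final answer: e^(8t)·cos(7t)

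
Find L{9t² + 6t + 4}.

L{9t² + 6t + 4} = 9·2/s³ + 6/s² + 4/s = 18/s³ + 6/s² + 4/s

Final answer: 18/s³ + 6/s² + 4/s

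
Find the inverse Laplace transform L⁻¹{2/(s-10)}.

L⁻¹{1/(s-a)} = e^(at), so L⁻¹{1/(s-10)} = e^(10t), and L⁻¹{2/(s-10)} = 2·e^(10t)

Final answer: 2·e^(10t)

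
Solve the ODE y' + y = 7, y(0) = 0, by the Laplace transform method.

sY + Y = 7/s. Y = 7/(s(s+1)). Partial fractions: Y = 7/s - 7/(s+1)

Final answer: y(t) = 7(1 - e^(-t))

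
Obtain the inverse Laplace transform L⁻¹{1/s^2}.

L⁻¹{n!/s^(n+1)} = t^n with n=1. So L⁻¹{1/s^2} = t

Final answer: t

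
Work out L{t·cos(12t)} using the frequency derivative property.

L{cos(12t)} = s/(s² + 144). Derivative: d/ds[s/(s² + 144)] = [(s² + 144) - s·2s]/(s² + 144)² = (144 - s²)/(s² + 144)². So L{t·cos(12t)} = -F'(s) = (s² - 144)/(s² + 144)²

Final answer: (s² - 144)/(s² + 144)²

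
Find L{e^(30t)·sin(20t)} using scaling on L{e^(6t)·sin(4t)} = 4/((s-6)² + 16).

Scaling with a=5: L{e^(30t)·sin(20t)} = (1/5) · 4/((s/5-6)² + 16). Simplifying: 20/((s-30)² + 400)

Final answer: 20/((s-30)² + 400)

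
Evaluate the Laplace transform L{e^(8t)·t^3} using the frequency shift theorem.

L{e^(at)·t^n} = n!/(s-a)^(n+1), so L{e^(8t)·t^3} = 6/(s-8)^4

Final answer: 6/(s-8)^4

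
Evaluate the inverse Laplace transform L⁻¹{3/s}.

L⁻¹{c/s} = c, so L⁻¹{3/s} = 3

Final answer: 3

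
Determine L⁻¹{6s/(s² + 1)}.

This is the form c·s/(s² + a²) with a = 1, c = 6. L⁻¹ = 6·cos(t)

Final answer: 6·cos(t)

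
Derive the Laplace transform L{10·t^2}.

L{t^n} = n!/s^(n+1), so L{t^2} = 2/s^3. Then L{10·t^2} = 10·2/s^3 = 20/s^3

Final answer: 20/s^3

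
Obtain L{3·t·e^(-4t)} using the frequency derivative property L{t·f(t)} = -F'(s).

L{e^(-4t)} = 1/(s+4). By frequency derivative: L{t·e^(-4t)} = -d/ds[1/(s+4)] = -(-1)/(s+4)² = 1/(s+4)². Then L{3·t·e^(-4t)} = 3·1/(s+4)² = 3/(s+4)²

Final answer: 3/(s+4)²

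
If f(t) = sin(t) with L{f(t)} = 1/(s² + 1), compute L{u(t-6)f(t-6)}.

Time shift theorem: L{u(t-a)f(t-a)} = e^(-as)F(s). Here a=6, F(s) = 1/(s² + 1), so L{u(t-6)f(t-6)} = e^(-6s)·1/(s² + 1)

Final answer: e^(-6s)·1/(s² + 1)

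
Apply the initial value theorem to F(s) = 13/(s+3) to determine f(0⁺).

f(0⁺) = lim_{s→∞} s·13/(s+3) = lim_{s→∞} 13s/(s+3) = 13

Final answer: 13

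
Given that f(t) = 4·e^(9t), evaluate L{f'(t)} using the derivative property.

f(0) = 4, F(s) = 4/(s-9). L{f'(t)} = s·F(s) - f(0) = 4s/(s-9) - 4 = (4s - 4(s-9))/(s-9) = 36/(s-9)

Final answer: 36/(s-9)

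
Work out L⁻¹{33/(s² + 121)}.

This is the form c·a/(s² + a²) with a = 11, c = 3. L⁻¹ = 3·sin(11t)

Final answer: 3·sin(11t)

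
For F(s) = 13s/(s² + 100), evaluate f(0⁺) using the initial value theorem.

f(0⁺) = lim_{s→∞} s·13s/(s² + 100) = lim_{s→∞} 13s²/(s² + 100) = 13

Final answer: 13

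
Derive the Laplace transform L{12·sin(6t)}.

L{sin(ωt)} = ω/(s² + ω²), so L{sin(6t)} = 6/(s² + 36). Then L{12·sin(6t)} = 12·6/(s² + 36) = 72/(s² + 36)

Final answer: 72/(s² + 36)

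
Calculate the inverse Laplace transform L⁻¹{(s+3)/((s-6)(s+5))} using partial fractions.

Using partial fractions, f(t) = (9e^(6t) + 2e^(-5t))/11

Final answer: (9e^(6t) + 2e^(-5t))/11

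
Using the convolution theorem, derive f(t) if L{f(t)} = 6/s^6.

6/s^6 = (6/s)·(1/s^5) = L{6}·L{t^4/24}. By convolution, f(t) = 6*t^4/24 = ∫₀ᵗ 6·τ^4/24 dτ = 6·t^5/120

Final answer: 6·t^5/120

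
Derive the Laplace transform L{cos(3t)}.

L{cos(ωt)} = s/(s² + ω²), so L{cos(3t)} = s/(s² + 9)

Final answer: s/(s² + 9)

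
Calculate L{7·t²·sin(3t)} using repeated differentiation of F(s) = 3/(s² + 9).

F(s) = 3/(s² + 9). F'(s) = -6s/(s² + 9)². F''(s) = -6(9 - 3s²)/(s² + 9)³ = (18s² - 54)/(s² + 9)³. So L{t²·sin(3t)} = (-1)² F''(s) = (18s² - 54)/(s² + 9)³. Then L{7·t²·sin(3t)} = 7·(18s² - 54)/(s² + 9)³ = (126s² - 378)/(s² + 9)³

Final answer: (126s² - 378)/(s² + 9)³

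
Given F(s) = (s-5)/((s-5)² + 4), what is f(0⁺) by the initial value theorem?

f(0⁺) = lim_{s→∞} sF(s) = lim_{s→∞} s(s-5)/((s-5)² + 4) = 1

Final answer: 1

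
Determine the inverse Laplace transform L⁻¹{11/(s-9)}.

L⁻¹{1/(s-a)} = e^(at), so L⁻¹{1/(s-9)} = e^(9t), and L⁻¹{11/(s-9)} = 11·e^(9t)

Final answer: 11·e^(9t)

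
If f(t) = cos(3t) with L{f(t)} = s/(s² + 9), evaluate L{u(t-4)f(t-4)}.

Time shift theorem: L{u(t-a)f(t-a)} = e^(-as)F(s). Here a=4, F(s) = s/(s² + 9), so L{u(t-4)f(t-4)} = e^(-4s)·s/(s² + 9)

Final answer: e^(-4s)·s/(s² + 9)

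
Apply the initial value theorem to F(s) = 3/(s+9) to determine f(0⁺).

f(0⁺) = lim_{s→∞} s·3/(s+9) = lim_{s→∞} 3s/(s+9) = 3

Final answer: 3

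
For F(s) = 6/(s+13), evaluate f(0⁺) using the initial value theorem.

f(0⁺) = lim_{s→∞} s·6/(s+13) = lim_{s→∞} 6s/(s+13) = 6

Final answer: 6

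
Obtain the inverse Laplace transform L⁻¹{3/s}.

L⁻¹{c/s} = c, so L⁻¹{3/s} = 3

Final answer: 3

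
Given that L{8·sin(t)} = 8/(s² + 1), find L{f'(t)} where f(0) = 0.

L{f'(t)} = s·F(s) - f(0) = s·8/(s² + 1) - 0 = 8s/(s² + 1)

Final answer: 8s/(s² + 1)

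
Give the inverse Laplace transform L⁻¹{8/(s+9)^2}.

L⁻¹{n!/(s-a)^(n+1)} = t^n·e^(at) with n=1, a=-9. So L⁻¹{1/(s+9)^2} = t·e^(-9t), and L⁻¹{8/(s+9)^2} = (8/1)·t·e^(-9t) = 8·t·e^(-9t)

Final answer: 8·t·e^(-9t)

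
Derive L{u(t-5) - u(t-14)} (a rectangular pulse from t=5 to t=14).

L{u(t-a)} = e^(-as)/s. L{u(t-5) - u(t-14)} = (e^(-5s) - e^(-14s))/s

Final answer: (e^(-5s) - e^(-14s))/s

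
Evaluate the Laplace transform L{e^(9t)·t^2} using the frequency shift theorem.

L{e^(at)·t^n} = n!/(s-a)^(n+1), so L{e^(9t)·t^2} = 2/(s-9)^3

Final answer: 2/(s-9)^3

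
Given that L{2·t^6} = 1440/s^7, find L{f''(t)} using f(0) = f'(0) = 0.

L{f''(t)} = s²F(s) - sf(0) - f'(0) = s²·1440/s^7 - 0 - 0 = 1440/s^5

Final answer: 1440/s^5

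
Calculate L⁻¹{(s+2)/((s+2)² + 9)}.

Using frequency shift: L⁻¹{(s-a)/((s-a)² + b²)} = e^(at)cos(bt). Here a=-2, b=3

Final answer: e^(-2t)·cos(3t)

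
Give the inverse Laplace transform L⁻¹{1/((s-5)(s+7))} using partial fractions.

Decompose: A/(s-5) + B/(s+7). A = 1/12, B = -1/12. f(t) = (e^(5t) - e^(-7t))/12

Final answer: (e^(5t) - e^(-7t))/12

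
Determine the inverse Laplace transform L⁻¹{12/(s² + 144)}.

L⁻¹{12/(s² + 144)} = sin(12t)

Final answer: sin(12t)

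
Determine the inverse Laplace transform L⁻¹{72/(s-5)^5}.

L⁻¹{n!/(s-a)^(n+1)} = t^n·e^(at) with n=4, a=5. So L⁻¹{24/(s-5)^5} = t^4·e^(5t), and L⁻¹{72/(s-5)^5} = (72/24)·t^4·e^(5t) = 3·t^4·e^(5t)

Final answer: 3·t^4·e^(5t)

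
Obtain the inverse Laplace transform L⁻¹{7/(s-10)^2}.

L⁻¹{n!/(s-a)^(n+1)} = t^n·e^(at) with n=1, a=10. So L⁻¹{1/(s-10)^2} = t·e^(10t), and L⁻¹{7/(s-10)^2} = (7/1)·t·e^(10t) = 7·t·e^(10t)

Final answer: 7·t·e^(10t)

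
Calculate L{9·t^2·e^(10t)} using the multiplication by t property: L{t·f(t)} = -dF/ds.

Using L{t^n·e^(at)} = n!/(s-a)^(n+1), L{t^2·e^(10t)} = 2/(s-10)^3, so L{9·t^2·e^(10t)} = 9·2/(s-10)^3 = 18/(s-10)^3

Final answer: 18/(s-10)^3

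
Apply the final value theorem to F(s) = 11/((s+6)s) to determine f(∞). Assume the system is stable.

f(∞) = lim_{s→0} sF(s) = lim_{s→0} 11/(s+6) = 11/6

Final answer: 11/6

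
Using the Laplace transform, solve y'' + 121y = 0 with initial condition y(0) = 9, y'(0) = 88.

L{y''} + 121L{y} = 0. s²Y - 9s - 88 + 121Y = 0. Y(s² + 121) = 9s + 88. Y = (9s + 88)/(s² + 121). Inverting: y(t) = 9cos(11t) + 8sin(11t)

Final answer: y(t) = 9cos(11t) + 8sin(11t)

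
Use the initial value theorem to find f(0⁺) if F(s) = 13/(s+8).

f(0⁺) = lim_{s→∞} s·13/(s+8) = lim_{s→∞} 13s/(s+8) = 13

Final answer: 13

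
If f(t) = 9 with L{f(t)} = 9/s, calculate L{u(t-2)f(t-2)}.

Time shift theorem: L{u(t-a)f(t-a)} = e^(-as)F(s). Here a=2, F(s) = 9/s, so L{u(t-2)f(t-2)} = e^(-2s)·9/s

Final answer: e^(-2s)·9/s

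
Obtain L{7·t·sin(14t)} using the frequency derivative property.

L{sin(14t)} = 14/(s² + 196). By L{t·f(t)} = -F'(s): -d/ds[14/(s² + 196)] = -(14)·(-2s)/(s² + 196)² = 28s/(s² + 196)². Then L{7·t·sin(14t)} = 7·28s/(s² + 196)² = 196s/(s² + 196)²

Final answer: 196s/(s² + 196)²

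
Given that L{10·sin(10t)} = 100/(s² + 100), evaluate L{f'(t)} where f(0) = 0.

L{f'(t)} = s·F(s) - f(0) = s·100/(s² + 100) - 0 = 100s/(s² + 100)

Final answer: 100s/(s² + 100)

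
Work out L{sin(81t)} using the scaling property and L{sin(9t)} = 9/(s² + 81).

Using L{f(at)} = (1/a)F(s/a) with a=9: L{sin(81t)} = (1/9) · 9/((s/9)² + 81) = (1/9) · 9·81/(s² + 6561) = 81/(s² + 6561)

Final answer: 81/(s² + 6561)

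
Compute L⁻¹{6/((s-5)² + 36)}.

Form: b/((s-a)² + b²) → e^(at)sin(bt). With a=5, b=6

Final answer: e^(5t)·sin(6t)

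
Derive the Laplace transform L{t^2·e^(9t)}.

L{t^n·e^(at)} = n!/(s-a)^(n+1), so L{t^2·e^(9t)} = 2/(s-9)^3

Final answer: 2/(s-9)^3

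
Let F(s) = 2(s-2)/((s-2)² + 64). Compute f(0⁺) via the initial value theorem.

f(0⁺) = lim_{s→∞} sF(s) = lim_{s→∞} 2s(s-2)/((s-2)² + 64) = 2

Final answer: 2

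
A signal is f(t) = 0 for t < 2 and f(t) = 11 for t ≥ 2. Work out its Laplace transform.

f(t) = 11·u(t-2). L{u(t-2)} = e^(-2s)/s, so L{f(t)} = 11·e^(-2s)/s

Final answer: 11·e^(-2s)/s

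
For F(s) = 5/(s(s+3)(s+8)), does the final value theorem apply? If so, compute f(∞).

Poles of sF(s) = 5/((s+3)(s+8)) are at s = -3 and s = -8, both in the left half-plane. Theorem applies. f(∞) = lim_{s→0} sF(s) = 5/(3·8) = 5/24

Final answer: 5/24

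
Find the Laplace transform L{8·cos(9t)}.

L{cos(ωt)} = s/(s² + ω²), so L{cos(9t)} = s/(s² + 81). Then L{8·cos(9t)} = 8·s/(s² + 81) = 8s/(s² + 81)

Final answer: 8s/(s² + 81)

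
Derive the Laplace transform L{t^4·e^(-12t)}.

L{t^n·e^(at)} = n!/(s-a)^(n+1), so L{t^4·e^(-12t)} = 24/(s+12)^5

Final answer: 24/(s+12)^5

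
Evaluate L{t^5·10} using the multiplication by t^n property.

L{10} = 10/s. d^1/ds^1[1/s] = -1/s². d^2/ds^2[1/s] = 2/s^3. d^3/ds^3[1/s] = -6/s^4. d^4/ds^4[1/s] = 24/s^5. d^5/ds^5[1/s] = -120/s^6. So L{t^5} = (-1)^{5}·-120/s^6 = 120/s^6. Then L{t^5·10} = 10·120/s^6 = 1200/s^6

Final answer: 1200/s^6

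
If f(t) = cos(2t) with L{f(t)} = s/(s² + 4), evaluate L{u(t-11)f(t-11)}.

Time shift theorem: L{u(t-a)f(t-a)} = e^(-as)F(s). Here a=11, F(s) = s/(s² + 4), so L{u(t-11)f(t-11)} = e^(-11s)·s/(s² + 4)

Final answer: e^(-11s)·s/(s² + 4)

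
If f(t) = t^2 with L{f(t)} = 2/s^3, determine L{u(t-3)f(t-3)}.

Time shift theorem: L{u(t-a)f(t-a)} = e^(-as)F(s). Here a=3, F(s) = 2/s^3, so L{u(t-3)f(t-3)} = e^(-3s)·2/s^3

Final answer: e^(-3s)·2/s^3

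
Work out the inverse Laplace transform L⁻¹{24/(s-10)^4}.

L⁻¹{n!/(s-a)^(n+1)} = t^n·e^(at) with n=3, a=10. So L⁻¹{6/(s-10)^4} = t^3·e^(10t), and L⁻¹{24/(s-10)^4} = (24/6)·t^3·e^(10t) = 4·t^3·e^(10t)

Final answer: 4·t^3·e^(10t)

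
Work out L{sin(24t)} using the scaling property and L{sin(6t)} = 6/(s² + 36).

Using L{f(at)} = (1/a)F(s/a) with a=4: L{sin(24t)} = (1/4) · 6/((s/4)² + 36) = (1/4) · 6·16/(s² + 576) = 24/(s² + 576)

Final answer: 24/(s² + 576)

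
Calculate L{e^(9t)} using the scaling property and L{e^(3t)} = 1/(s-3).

Using L{f(at)} = (1/a)F(s/a) with a=3 and f(t) = e^(3t): L{e^(9t)} = (1/3) · 1/((s/3)-3) = (1/3) · 3/(s-9) = 1/(s-9)

Final answer: 1/(s-9)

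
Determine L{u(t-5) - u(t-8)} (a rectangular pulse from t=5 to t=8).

L{u(t-a)} = e^(-as)/s. L{u(t-5) - u(t-8)} = (e^(-5s) - e^(-8s))/s

Final answer: (e^(-5s) - e^(-8s))/s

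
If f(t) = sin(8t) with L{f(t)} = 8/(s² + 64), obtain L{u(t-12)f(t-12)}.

Time shift theorem: L{u(t-a)f(t-a)} = e^(-as)F(s). Here a=12, F(s) = 8/(s² + 64), so L{u(t-12)f(t-12)} = e^(-12s)·8/(s² + 64)

Final answer: e^(-12s)·8/(s² + 64)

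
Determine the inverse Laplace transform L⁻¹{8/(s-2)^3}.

L⁻¹{n!/(s-a)^(n+1)} = t^n·e^(at) with n=2, a=2. So L⁻¹{2/(s-2)^3} = t^2·e^(2t), and L⁻¹{8/(s-2)^3} = (8/2)·t^2·e^(2t) = 4·t^2·e^(2t)

Final answer: 4·t^2·e^(2t)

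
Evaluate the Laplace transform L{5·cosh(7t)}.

L{cosh(ωt)} = s/(s² - ω²), so L{cosh(7t)} = s/(s² - 49). Then L{5·cosh(7t)} = 5·s/(s² - 49) = 5s/(s² - 49)

Final answer: 5s/(s² - 49)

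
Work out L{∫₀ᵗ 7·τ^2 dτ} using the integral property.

L{∫₀ᵗ f(τ)dτ} = F(s)/s with f(t) = 7t^2. F(s) = 14/s^3, so L{∫₀ᵗ 7·τ^2 dτ} = (14/s^3)/s = 14/s^4. (Check: ∫₀ᵗ 7·τ^2 dτ = 7t^3/3.)

Final answer: 14/s^4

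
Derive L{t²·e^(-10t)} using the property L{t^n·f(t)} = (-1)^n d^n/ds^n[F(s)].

L{e^(-10t)} = 1/(s+10). d/ds[1/(s+10)] = -1/(s+10)². d²/ds²[1/(s+10)] = 2/(s+10)³. So L{t²·e^(-10t)} = (-1)² · 2/(s+10)³ = 2/(s+10)³

Final answer: 2/(s+10)³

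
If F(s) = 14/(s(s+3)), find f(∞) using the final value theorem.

f(∞) = lim_{s→0} s·14/(s(s+3)) = lim_{s→0} 14/(s+3) = 14/3 = 14/3

Final answer: 14/3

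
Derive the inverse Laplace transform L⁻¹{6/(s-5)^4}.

L⁻¹{n!/(s-a)^(n+1)} = t^n·e^(at), so L⁻¹{6/(s-5)^4} = t^3·e^(5t)

Final answer: t^3·e^(5t)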